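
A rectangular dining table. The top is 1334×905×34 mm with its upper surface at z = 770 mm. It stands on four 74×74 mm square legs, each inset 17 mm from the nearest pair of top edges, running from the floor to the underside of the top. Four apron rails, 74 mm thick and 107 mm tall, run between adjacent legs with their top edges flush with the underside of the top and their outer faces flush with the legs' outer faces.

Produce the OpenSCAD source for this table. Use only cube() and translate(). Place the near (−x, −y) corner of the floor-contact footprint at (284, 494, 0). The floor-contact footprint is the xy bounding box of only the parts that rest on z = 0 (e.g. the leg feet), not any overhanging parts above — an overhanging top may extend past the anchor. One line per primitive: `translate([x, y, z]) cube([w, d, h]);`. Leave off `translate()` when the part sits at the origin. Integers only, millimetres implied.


translate([267, 477, 736]) cube([1334, 905, 34]);
translate([284, 494, 0]) cube([74, 74, 736]);
translate([1510, 494, 0]) cube([74, 74, 736]);
translate([284, 1291, 0]) cube([74, 74, 736]);
translate([1510, 1291, 0]) cube([74, 74, 736]);
translate([358, 494, 629]) cube([1152, 74, 107]);
translate([358, 1291, 629]) cube([1152, 74, 107]);
translate([284, 568, 629]) cube([74, 723, 107]);
translate([1510, 568, 629]) cube([74, 723, 107]);


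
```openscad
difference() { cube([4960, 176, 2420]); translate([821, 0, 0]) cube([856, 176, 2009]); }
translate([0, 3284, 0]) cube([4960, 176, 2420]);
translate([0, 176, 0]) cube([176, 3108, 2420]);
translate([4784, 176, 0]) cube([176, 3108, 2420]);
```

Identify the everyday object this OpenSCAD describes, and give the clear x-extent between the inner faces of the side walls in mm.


A single room. The interior width is 4608 mm.

Four walls enclosing a rectangle with a door in the front wall — a room. Outside width 4960 minus two 176 mm walls gives 4608 mm.


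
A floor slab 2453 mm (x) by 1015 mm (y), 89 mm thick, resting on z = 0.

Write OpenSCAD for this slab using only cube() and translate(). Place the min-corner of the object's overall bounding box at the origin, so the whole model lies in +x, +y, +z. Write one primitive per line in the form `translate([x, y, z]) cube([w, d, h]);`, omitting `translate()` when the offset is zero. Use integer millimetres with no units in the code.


cube([2453, 1015, 89]);


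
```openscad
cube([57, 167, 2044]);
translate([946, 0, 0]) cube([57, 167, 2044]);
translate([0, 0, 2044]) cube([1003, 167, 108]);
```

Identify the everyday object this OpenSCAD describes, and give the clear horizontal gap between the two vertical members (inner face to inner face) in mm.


A door frame. The clear opening width is 889 mm.

Two 2044 mm tall posts with a header on top — a door frame. The left jamb is 57 mm wide at x = 0; the right jamb starts at x = 946. The clear opening is 946 − 57 = 889 mm.


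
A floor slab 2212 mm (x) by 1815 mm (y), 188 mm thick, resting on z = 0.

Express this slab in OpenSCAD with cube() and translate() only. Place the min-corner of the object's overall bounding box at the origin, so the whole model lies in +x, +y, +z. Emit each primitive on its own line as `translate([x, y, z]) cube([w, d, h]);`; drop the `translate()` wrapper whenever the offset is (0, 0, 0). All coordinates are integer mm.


cube([2212, 1815, 188]);


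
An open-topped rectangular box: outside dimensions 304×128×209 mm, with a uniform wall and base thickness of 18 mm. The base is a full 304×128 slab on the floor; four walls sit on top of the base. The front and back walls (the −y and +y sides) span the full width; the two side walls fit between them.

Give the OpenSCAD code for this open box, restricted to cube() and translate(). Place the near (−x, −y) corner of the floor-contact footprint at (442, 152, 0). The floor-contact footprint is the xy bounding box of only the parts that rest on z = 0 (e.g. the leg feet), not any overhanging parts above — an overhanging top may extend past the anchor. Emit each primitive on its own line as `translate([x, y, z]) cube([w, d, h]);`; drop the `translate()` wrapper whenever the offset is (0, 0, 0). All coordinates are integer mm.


translate([442, 152, 0]) cube([304, 128, 18]);
translate([442, 152, 18]) cube([304, 18, 191]);
translate([442, 262, 18]) cube([304, 18, 191]);
translate([442, 170, 18]) cube([18, 92, 191]);
translate([728, 170, 18]) cube([18, 92, 191]);


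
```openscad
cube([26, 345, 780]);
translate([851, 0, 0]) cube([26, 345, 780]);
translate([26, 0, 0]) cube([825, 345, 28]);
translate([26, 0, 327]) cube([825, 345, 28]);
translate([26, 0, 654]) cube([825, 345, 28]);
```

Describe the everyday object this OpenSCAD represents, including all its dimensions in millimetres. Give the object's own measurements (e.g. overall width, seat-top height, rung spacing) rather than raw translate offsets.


An open bookshelf. Two side panels, each 26 mm thick, 345 mm deep and 780 mm tall, stand 877 mm apart (outside-to-outside). Between them sit 3 shelves, each 28 mm thick and 345 mm deep, spanning the full gap between the sides. The bottom shelf rests on the floor (its underside at z = 0) and the clear gap between one shelf's top and the next shelf's underside is 299 mm.


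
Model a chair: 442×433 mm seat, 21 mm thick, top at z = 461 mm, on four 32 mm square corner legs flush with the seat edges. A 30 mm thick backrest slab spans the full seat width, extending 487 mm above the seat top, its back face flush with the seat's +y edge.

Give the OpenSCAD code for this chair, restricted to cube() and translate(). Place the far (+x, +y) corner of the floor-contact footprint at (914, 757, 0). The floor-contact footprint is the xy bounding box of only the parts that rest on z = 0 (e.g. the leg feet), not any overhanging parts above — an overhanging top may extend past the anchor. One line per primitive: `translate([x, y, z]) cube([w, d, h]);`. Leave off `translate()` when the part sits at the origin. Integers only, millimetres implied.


// leg_h = 461 - 21 = 440
translate([472, 324, 440]) cube([442, 433, 21]);
translate([472, 324, 0]) cube([32, 32, 440]);
translate([882, 324, 0]) cube([32, 32, 440]);
translate([472, 725, 0]) cube([32, 32, 440]);
translate([882, 725, 0]) cube([32, 32, 440]);
translate([472, 727, 461]) cube([442, 30, 487]);


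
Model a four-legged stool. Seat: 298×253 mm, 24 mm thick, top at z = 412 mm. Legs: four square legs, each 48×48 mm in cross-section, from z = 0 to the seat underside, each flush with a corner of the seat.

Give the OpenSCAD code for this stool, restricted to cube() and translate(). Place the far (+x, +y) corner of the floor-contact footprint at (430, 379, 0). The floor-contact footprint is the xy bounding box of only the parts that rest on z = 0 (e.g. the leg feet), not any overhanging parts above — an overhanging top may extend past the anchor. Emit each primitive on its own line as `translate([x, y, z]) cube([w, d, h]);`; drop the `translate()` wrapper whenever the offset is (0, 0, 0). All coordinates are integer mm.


translate([132, 126, 388]) cube([298, 253, 24]);
translate([132, 126, 0]) cube([48, 48, 388]);
translate([382, 126, 0]) cube([48, 48, 388]);
translate([132, 331, 0]) cube([48, 48, 388]);
translate([382, 331, 0]) cube([48, 48, 388]);


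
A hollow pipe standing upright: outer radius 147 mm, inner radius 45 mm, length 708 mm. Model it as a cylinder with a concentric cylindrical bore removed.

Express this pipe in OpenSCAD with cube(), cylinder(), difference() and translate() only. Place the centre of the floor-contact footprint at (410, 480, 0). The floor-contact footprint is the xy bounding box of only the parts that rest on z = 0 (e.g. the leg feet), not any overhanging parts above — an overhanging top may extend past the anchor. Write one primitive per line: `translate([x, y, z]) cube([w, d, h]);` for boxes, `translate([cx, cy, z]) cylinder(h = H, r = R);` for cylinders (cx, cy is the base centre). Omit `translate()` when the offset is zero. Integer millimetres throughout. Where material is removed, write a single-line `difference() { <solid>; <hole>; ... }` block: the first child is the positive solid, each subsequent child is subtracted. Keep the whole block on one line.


difference() { translate([410, 480, 0]) cylinder(h = 708, r = 147); translate([410, 480, 0]) cylinder(h = 708, r = 45); }


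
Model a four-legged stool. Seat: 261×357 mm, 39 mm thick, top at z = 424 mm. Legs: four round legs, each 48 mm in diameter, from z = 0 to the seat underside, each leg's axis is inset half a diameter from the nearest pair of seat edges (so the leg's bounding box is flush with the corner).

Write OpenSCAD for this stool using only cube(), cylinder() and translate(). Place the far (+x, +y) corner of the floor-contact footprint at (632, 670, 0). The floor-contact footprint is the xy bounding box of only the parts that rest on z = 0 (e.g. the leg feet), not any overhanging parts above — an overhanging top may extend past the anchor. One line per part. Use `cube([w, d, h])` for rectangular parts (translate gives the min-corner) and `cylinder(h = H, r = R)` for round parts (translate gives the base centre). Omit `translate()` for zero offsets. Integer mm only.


translate([371, 313, 385]) cube([261, 357, 39]);
translate([395, 337, 0]) cylinder(h = 385, r = 24);
translate([608, 337, 0]) cylinder(h = 385, r = 24);
translate([395, 646, 0]) cylinder(h = 385, r = 24);
translate([608, 646, 0]) cylinder(h = 385, r = 24);


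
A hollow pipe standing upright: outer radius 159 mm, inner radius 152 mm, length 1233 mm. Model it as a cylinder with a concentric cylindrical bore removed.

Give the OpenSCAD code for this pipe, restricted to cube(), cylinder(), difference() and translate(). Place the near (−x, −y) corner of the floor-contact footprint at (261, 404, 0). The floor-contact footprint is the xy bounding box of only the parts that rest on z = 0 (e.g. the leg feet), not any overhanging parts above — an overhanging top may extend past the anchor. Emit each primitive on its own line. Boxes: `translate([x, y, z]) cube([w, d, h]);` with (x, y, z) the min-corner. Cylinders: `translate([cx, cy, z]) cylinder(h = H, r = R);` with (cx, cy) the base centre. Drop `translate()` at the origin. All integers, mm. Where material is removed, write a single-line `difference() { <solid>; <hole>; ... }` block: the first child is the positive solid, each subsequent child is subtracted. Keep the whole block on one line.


difference() { translate([420, 563, 0]) cylinder(h = 1233, r = 159); translate([420, 563, 0]) cylinder(h = 1233, r = 152); }


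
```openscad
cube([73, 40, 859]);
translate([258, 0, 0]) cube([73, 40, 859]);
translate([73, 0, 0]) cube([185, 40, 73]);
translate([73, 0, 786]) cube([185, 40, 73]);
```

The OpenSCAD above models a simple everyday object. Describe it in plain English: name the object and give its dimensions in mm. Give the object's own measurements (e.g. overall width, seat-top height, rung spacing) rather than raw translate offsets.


A rectangular picture frame lying in the x–z plane (depth along y). The opening is 185 mm wide (x) by 713 mm tall (z), surrounded by a border 73 mm wide on all four sides. The frame is 40 mm deep and is made of two full-height vertical stiles with two horizontal rails fitted between them.


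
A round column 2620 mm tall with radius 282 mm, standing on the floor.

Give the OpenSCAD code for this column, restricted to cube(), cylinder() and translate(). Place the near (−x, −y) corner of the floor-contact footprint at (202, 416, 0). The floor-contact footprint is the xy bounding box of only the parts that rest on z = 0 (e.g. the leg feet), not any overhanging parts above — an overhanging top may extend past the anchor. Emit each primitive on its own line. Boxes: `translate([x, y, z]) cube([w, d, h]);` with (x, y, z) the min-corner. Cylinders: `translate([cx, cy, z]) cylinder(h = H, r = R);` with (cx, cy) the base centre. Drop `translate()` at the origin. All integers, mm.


translate([484, 698, 0]) cylinder(h = 2620, r = 282);


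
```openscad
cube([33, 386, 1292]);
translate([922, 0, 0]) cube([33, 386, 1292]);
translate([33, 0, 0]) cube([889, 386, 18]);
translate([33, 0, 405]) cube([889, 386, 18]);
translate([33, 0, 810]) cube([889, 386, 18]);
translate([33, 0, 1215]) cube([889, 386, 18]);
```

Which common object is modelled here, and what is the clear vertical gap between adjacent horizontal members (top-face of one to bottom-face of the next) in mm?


A bookshelf. The clear shelf gap is 387 mm.

Two tall side panels with 4 horizontal boards between them — a bookshelf. The first two shelf undersides are at z = 0 and z = 405; with shelf thickness 18, the clear gap is 405 − 0 − 18 = 387 mm.


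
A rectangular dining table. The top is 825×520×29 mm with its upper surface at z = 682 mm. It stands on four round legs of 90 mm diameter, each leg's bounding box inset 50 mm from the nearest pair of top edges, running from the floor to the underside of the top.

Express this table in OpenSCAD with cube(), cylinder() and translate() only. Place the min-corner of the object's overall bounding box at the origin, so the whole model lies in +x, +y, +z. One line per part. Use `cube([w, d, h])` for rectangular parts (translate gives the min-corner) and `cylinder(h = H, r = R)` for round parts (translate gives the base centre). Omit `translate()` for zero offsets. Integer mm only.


translate([0, 0, 653]) cube([825, 520, 29]);
translate([95, 95, 0]) cylinder(h = 653, r = 45);
translate([730, 95, 0]) cylinder(h = 653, r = 45);
translate([95, 425, 0]) cylinder(h = 653, r = 45);
translate([730, 425, 0]) cylinder(h = 653, r = 45);


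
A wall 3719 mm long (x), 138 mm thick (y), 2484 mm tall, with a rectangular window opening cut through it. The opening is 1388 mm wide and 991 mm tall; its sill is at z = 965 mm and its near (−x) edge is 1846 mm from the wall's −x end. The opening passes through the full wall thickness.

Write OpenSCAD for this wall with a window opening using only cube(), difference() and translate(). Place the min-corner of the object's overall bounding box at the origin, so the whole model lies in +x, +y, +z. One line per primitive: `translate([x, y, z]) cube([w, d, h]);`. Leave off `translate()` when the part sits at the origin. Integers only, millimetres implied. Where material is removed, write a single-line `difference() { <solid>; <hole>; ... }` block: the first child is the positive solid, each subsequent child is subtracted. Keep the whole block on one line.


difference() { cube([3719, 138, 2484]); translate([1846, 0, 965]) cube([1388, 138, 991]); }


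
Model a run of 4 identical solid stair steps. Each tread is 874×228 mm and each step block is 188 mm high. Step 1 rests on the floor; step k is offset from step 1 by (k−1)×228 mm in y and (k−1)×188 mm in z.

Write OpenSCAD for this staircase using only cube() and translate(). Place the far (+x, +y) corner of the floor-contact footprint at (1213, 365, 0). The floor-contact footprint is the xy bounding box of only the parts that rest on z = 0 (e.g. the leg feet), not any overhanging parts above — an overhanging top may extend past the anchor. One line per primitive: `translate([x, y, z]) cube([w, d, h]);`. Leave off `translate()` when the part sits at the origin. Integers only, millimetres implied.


translate([339, 137, 0]) cube([874, 228, 188]);
translate([339, 365, 188]) cube([874, 228, 188]);
translate([339, 593, 376]) cube([874, 228, 188]);
translate([339, 821, 564]) cube([874, 228, 188]);


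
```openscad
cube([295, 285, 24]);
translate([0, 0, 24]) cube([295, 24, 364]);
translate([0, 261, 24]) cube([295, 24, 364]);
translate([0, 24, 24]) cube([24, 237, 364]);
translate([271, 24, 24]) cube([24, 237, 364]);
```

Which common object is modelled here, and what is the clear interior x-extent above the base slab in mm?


An open box. The internal width is 247 mm.

A 295×285 base slab with four walls standing on it — an open box. The base is 295 mm wide and the walls are 24 mm thick, so the internal width is 295 − 2 × 24 = 247 mm.


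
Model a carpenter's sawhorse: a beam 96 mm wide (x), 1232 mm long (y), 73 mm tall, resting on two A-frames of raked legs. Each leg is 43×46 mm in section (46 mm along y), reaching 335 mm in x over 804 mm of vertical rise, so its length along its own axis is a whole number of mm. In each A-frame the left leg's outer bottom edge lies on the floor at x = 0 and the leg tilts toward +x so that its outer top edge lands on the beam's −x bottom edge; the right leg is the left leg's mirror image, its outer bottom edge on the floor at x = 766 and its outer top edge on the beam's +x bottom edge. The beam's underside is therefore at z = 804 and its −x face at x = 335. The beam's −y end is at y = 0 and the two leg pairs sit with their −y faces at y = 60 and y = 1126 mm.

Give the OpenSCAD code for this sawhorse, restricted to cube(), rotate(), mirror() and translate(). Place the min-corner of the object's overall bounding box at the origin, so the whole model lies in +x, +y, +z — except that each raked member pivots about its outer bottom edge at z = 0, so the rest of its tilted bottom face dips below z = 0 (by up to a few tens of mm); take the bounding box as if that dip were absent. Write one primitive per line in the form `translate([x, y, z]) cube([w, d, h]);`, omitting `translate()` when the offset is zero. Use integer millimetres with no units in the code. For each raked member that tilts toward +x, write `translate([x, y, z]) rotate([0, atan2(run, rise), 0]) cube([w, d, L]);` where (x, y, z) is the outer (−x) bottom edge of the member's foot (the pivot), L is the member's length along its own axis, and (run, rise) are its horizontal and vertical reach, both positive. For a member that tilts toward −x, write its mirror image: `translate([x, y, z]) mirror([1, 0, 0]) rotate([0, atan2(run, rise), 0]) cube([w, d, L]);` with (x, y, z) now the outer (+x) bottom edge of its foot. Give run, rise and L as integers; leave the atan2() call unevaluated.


translate([335, 0, 804]) cube([96, 1232, 73]);
translate([0, 60, 0]) rotate([0, atan2(335, 804), 0]) cube([43, 46, 871]);
translate([766, 60, 0]) mirror([1, 0, 0]) rotate([0, atan2(335, 804), 0]) cube([43, 46, 871]);
translate([0, 1126, 0]) rotate([0, atan2(335, 804), 0]) cube([43, 46, 871]);
translate([766, 1126, 0]) mirror([1, 0, 0]) rotate([0, atan2(335, 804), 0]) cube([43, 46, 871]);


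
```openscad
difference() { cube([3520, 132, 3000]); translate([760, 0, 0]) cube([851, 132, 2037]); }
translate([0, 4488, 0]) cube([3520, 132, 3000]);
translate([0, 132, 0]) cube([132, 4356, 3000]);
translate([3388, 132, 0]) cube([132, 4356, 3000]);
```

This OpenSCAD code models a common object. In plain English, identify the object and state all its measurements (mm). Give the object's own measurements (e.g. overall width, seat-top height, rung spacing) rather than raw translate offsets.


A single room: four walls, each 3000 mm tall and 132 mm thick, enclosing an outside footprint 3520×4620 mm (x × y), no floor or roof. The front and back walls (−y and +y sides) run the full x-width; the side walls fit between their inner faces. A door opening 851 mm wide and 2037 mm tall is cut through the front wall from the floor up, its −x edge 760 mm from the wall's −x end.


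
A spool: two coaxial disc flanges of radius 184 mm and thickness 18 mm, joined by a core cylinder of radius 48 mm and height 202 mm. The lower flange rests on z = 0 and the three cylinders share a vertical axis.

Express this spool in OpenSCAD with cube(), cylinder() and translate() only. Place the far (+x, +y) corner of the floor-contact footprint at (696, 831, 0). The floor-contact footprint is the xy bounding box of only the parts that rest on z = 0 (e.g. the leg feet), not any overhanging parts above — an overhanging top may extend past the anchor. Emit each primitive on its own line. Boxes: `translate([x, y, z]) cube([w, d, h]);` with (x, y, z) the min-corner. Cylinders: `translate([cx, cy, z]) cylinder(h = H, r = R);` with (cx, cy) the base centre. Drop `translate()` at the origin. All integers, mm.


translate([512, 647, 0]) cylinder(h = 18, r = 184);
translate([512, 647, 18]) cylinder(h = 202, r = 48);
translate([512, 647, 220]) cylinder(h = 18, r = 184);


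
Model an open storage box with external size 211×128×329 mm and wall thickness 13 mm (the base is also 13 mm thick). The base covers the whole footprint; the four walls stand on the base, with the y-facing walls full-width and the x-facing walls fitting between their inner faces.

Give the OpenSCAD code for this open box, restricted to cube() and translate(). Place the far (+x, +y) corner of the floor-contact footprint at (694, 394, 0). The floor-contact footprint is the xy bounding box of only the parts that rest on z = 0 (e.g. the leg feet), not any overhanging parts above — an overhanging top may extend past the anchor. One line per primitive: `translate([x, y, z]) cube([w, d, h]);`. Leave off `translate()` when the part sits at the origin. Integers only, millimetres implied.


translate([483, 266, 0]) cube([211, 128, 13]);
translate([483, 266, 13]) cube([211, 13, 316]);
translate([483, 381, 13]) cube([211, 13, 316]);
translate([483, 279, 13]) cube([13, 102, 316]);
translate([681, 279, 13]) cube([13, 102, 316]);


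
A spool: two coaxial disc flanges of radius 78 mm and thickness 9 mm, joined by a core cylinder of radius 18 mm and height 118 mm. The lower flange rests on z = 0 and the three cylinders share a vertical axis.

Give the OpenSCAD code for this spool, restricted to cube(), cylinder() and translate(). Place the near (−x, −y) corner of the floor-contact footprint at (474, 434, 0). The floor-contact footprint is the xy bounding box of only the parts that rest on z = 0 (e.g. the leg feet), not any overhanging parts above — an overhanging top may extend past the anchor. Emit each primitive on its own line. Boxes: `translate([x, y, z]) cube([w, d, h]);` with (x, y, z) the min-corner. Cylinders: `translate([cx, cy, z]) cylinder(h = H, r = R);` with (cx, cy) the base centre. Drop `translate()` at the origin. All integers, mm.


translate([552, 512, 0]) cylinder(h = 9, r = 78);
translate([552, 512, 9]) cylinder(h = 118, r = 18);
translate([552, 512, 127]) cylinder(h = 9, r = 78);


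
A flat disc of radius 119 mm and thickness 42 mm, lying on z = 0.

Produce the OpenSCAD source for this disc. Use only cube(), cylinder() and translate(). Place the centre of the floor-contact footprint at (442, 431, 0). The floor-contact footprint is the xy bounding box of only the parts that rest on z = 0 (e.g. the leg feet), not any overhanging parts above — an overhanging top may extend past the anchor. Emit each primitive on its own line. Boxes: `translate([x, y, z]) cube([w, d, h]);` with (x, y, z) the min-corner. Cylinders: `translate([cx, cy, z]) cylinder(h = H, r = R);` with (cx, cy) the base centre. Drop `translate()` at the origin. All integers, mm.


translate([442, 431, 0]) cylinder(h = 42, r = 119);


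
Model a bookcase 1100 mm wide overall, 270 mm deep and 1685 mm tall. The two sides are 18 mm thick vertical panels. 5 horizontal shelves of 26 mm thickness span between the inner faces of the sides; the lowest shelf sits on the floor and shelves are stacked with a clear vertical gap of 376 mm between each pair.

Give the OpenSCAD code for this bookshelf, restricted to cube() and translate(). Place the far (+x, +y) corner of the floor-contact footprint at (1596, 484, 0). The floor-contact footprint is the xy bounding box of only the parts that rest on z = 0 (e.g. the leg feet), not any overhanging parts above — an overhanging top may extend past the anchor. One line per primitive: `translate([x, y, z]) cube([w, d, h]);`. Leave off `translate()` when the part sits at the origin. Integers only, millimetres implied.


translate([496, 214, 0]) cube([18, 270, 1685]);
translate([1578, 214, 0]) cube([18, 270, 1685]);
translate([514, 214, 0]) cube([1064, 270, 26]);
translate([514, 214, 402]) cube([1064, 270, 26]);
translate([514, 214, 804]) cube([1064, 270, 26]);
translate([514, 214, 1206]) cube([1064, 270, 26]);
translate([514, 214, 1608]) cube([1064, 270, 26]);


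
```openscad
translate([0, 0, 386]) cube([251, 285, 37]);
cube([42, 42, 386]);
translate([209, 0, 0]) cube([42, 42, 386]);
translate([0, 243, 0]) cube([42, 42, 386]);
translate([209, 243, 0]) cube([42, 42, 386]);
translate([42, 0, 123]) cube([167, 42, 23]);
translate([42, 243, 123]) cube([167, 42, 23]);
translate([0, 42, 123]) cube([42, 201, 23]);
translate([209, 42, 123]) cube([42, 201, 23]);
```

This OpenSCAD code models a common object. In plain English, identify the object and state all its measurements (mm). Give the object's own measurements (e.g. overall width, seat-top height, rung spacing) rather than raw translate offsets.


A simple wooden stool: a rectangular seat 251 mm (x) by 285 mm (y), 37 mm thick, top face at z = 423 mm, on four square legs, each 42×42 mm in cross-section. The legs rest on z = 0, each flush with a corner of the seat. Four stretchers, 42 mm wide and 23 mm tall, connect adjacent legs with their undersides at z = 123 mm, each running between the inner faces of the legs it joins and aligned with the legs' outer faces on the other axis.


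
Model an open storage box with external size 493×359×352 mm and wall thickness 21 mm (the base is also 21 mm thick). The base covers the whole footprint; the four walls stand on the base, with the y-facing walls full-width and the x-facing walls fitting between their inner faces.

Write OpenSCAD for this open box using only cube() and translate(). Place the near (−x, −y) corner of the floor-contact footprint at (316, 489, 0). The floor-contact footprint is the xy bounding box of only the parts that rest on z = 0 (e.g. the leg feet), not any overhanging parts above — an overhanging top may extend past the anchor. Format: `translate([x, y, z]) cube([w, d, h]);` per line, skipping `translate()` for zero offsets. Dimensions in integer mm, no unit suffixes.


translate([316, 489, 0]) cube([493, 359, 21]);
translate([316, 489, 21]) cube([493, 21, 331]);
translate([316, 827, 21]) cube([493, 21, 331]);
translate([316, 510, 21]) cube([21, 317, 331]);
translate([788, 510, 21]) cube([21, 317, 331]);


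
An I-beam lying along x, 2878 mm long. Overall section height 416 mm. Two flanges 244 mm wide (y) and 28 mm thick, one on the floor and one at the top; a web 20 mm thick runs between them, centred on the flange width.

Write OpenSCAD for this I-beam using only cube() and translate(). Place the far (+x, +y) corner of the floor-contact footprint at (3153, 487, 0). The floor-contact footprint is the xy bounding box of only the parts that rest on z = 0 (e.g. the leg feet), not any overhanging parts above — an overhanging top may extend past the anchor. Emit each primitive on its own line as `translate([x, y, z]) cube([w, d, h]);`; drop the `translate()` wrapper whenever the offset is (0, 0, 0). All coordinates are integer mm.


translate([275, 243, 0]) cube([2878, 244, 28]);
translate([275, 355, 28]) cube([2878, 20, 360]);
translate([275, 243, 388]) cube([2878, 244, 28]);


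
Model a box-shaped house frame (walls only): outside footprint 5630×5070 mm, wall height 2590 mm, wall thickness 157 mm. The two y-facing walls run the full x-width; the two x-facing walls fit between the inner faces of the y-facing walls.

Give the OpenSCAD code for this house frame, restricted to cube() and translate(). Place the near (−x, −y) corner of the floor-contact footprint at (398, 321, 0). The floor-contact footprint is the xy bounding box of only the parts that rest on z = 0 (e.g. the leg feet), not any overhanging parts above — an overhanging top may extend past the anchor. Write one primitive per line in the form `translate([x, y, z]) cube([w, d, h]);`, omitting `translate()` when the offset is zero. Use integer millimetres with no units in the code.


translate([398, 321, 0]) cube([5630, 157, 2590]);
translate([398, 5234, 0]) cube([5630, 157, 2590]);
translate([398, 478, 0]) cube([157, 4756, 2590]);
translate([5871, 478, 0]) cube([157, 4756, 2590]);


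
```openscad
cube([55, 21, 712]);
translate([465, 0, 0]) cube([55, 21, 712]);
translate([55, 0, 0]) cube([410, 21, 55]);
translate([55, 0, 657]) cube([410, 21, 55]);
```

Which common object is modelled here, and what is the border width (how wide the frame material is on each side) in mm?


A picture frame. The border width is 55 mm.

Four thin pieces enclosing a rectangular opening — a picture frame. The two full-height stiles are 712 mm tall; the top rail sits at z = 657 and is 55 mm tall, so the border above the opening is 712 − 657 = 55 mm, matching the stile x-width.


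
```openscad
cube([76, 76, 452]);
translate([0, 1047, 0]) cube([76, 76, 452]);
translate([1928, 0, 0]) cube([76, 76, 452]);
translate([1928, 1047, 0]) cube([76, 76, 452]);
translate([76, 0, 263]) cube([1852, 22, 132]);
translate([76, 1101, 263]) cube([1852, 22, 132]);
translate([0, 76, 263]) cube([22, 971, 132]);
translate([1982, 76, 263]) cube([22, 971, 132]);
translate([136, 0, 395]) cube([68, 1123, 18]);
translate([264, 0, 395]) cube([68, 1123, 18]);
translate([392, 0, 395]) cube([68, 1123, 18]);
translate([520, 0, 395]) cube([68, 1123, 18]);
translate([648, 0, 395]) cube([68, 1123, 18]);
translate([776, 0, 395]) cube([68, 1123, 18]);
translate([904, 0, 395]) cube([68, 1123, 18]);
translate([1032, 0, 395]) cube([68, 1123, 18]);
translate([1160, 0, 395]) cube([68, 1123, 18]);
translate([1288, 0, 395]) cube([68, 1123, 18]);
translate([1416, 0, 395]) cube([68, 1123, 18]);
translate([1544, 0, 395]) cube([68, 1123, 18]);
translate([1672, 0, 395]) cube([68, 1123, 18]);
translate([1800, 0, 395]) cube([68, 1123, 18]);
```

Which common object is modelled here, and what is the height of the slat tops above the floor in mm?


A bed frame. The slat-top height is 413 mm.

Four posts, four rails, and a row of slats — a bed frame. Slats sit on the rails at z = 263 + 132 = 395; with slat thickness 18, the top is 413 mm.


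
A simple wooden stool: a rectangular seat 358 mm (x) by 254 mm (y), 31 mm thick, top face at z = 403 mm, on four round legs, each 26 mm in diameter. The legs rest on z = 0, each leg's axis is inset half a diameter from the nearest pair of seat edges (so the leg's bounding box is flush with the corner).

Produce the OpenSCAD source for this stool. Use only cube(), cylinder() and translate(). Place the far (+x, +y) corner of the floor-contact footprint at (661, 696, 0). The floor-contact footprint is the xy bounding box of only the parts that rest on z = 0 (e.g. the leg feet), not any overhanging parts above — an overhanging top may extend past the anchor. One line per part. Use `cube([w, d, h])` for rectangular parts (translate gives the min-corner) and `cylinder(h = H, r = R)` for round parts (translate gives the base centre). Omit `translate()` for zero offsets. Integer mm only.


translate([303, 442, 372]) cube([358, 254, 31]);
translate([316, 455, 0]) cylinder(h = 372, r = 13);
translate([648, 455, 0]) cylinder(h = 372, r = 13);
translate([316, 683, 0]) cylinder(h = 372, r = 13);
translate([648, 683, 0]) cylinder(h = 372, r = 13);


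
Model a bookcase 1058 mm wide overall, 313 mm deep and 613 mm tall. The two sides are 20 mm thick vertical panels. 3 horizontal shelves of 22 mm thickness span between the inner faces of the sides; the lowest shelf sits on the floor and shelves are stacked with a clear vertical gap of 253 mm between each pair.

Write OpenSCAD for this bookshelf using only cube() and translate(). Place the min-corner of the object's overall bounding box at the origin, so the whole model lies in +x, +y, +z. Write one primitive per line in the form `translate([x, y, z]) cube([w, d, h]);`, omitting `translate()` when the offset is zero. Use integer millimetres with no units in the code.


cube([20, 313, 613]);
translate([1038, 0, 0]) cube([20, 313, 613]);
translate([20, 0, 0]) cube([1018, 313, 22]);
translate([20, 0, 275]) cube([1018, 313, 22]);
translate([20, 0, 550]) cube([1018, 313, 22]);


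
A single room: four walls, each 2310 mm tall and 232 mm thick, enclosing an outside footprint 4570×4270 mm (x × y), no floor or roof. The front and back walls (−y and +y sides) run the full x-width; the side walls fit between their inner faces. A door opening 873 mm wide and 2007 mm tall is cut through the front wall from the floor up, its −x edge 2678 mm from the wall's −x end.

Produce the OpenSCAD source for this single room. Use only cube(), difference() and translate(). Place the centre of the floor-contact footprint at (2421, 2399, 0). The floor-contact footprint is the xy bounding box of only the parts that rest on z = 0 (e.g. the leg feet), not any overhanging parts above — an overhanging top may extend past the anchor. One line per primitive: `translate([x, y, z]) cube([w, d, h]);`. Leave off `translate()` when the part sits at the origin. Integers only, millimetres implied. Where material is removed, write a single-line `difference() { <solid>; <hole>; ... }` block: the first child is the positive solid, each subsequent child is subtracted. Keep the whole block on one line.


difference() { translate([136, 264, 0]) cube([4570, 232, 2310]); translate([2814, 264, 0]) cube([873, 232, 2007]); }
translate([136, 4302, 0]) cube([4570, 232, 2310]);
translate([136, 496, 0]) cube([232, 3806, 2310]);
translate([4474, 496, 0]) cube([232, 3806, 2310]);


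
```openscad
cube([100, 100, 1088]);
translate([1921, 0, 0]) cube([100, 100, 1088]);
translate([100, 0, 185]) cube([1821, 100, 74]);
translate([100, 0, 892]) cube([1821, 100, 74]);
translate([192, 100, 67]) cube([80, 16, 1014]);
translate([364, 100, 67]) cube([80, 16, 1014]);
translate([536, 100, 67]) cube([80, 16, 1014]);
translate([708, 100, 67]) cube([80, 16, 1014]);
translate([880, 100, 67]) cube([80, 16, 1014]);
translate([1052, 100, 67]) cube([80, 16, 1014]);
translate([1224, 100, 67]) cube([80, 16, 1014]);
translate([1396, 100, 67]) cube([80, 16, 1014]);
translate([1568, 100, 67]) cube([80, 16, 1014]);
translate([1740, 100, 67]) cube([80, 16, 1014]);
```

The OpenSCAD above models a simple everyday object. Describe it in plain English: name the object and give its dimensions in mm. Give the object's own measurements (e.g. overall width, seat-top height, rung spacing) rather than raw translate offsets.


A fence section. Two 100×100 mm posts, 1088 mm tall, stand on the floor with a clear span of 1821 mm between their inner faces. Two horizontal rails of 100×74 mm section span the gap between the posts with their undersides at z = 185 mm and z = 892 mm, flush with the posts' −y face. 10 pickets, each 80 mm wide, 16 mm thick and 1014 mm tall, are fixed to the +y face of the rails with their bottoms at z = 67 mm, spaced across the span with a 92 mm gap after the −x post and between neighbouring pickets, with 101 mm left before the +x post.


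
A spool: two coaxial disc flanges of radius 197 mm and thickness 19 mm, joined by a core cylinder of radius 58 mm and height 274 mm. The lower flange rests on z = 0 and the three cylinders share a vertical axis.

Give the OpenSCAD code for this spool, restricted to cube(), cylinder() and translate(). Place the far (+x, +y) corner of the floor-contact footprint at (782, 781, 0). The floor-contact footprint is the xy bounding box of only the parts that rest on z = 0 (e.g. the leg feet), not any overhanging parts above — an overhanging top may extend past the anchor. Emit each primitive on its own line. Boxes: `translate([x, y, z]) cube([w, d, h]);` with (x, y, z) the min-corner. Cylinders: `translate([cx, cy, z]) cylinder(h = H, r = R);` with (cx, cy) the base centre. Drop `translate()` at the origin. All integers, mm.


translate([585, 584, 0]) cylinder(h = 19, r = 197);
translate([585, 584, 19]) cylinder(h = 274, r = 58);
translate([585, 584, 293]) cylinder(h = 19, r = 197);


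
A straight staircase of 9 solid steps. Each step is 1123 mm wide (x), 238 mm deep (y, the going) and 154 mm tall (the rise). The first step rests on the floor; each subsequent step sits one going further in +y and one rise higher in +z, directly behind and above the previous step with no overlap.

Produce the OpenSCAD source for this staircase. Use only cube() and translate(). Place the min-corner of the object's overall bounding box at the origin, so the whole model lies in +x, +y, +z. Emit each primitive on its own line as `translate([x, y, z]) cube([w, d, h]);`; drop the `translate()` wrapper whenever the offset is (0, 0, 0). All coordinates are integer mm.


cube([1123, 238, 154]);
translate([0, 238, 154]) cube([1123, 238, 154]);
translate([0, 476, 308]) cube([1123, 238, 154]);
translate([0, 714, 462]) cube([1123, 238, 154]);
translate([0, 952, 616]) cube([1123, 238, 154]);
translate([0, 1190, 770]) cube([1123, 238, 154]);
translate([0, 1428, 924]) cube([1123, 238, 154]);
translate([0, 1666, 1078]) cube([1123, 238, 154]);
translate([0, 1904, 1232]) cube([1123, 238, 154]);


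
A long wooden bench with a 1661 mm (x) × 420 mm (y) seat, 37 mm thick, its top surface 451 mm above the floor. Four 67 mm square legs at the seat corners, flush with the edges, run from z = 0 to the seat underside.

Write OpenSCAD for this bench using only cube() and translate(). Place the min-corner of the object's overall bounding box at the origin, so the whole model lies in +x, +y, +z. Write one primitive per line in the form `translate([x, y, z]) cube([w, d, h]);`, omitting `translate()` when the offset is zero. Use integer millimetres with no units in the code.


// leg_h = 451 − 37 = 414
translate([0, 0, 414]) cube([1661, 420, 37]);
cube([67, 67, 414]);
translate([0, 353, 0]) cube([67, 67, 414]);
translate([1594, 0, 0]) cube([67, 67, 414]);
translate([1594, 353, 0]) cube([67, 67, 414]);


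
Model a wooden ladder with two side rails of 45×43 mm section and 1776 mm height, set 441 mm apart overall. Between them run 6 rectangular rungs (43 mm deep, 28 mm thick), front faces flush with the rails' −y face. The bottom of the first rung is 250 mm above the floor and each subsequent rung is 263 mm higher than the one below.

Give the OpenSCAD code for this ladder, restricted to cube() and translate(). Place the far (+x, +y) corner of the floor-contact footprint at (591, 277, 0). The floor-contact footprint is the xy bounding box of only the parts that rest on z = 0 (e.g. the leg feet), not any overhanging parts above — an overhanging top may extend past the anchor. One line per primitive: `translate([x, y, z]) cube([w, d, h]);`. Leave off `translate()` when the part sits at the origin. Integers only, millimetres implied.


translate([150, 234, 0]) cube([45, 43, 1776]);
translate([546, 234, 0]) cube([45, 43, 1776]);
translate([195, 234, 250]) cube([351, 43, 28]);
translate([195, 234, 513]) cube([351, 43, 28]);
translate([195, 234, 776]) cube([351, 43, 28]);
translate([195, 234, 1039]) cube([351, 43, 28]);
translate([195, 234, 1302]) cube([351, 43, 28]);
translate([195, 234, 1565]) cube([351, 43, 28]);


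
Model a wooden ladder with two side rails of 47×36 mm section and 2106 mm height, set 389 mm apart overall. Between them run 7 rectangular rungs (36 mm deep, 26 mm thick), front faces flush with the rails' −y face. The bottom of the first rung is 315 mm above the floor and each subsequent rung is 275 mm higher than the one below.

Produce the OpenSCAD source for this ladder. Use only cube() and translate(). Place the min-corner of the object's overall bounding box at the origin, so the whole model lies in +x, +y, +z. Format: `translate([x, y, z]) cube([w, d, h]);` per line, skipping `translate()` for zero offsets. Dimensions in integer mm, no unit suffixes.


cube([47, 36, 2106]);
translate([342, 0, 0]) cube([47, 36, 2106]);
translate([47, 0, 315]) cube([295, 36, 26]);
translate([47, 0, 590]) cube([295, 36, 26]);
translate([47, 0, 865]) cube([295, 36, 26]);
translate([47, 0, 1140]) cube([295, 36, 26]);
translate([47, 0, 1415]) cube([295, 36, 26]);
translate([47, 0, 1690]) cube([295, 36, 26]);
translate([47, 0, 1965]) cube([295, 36, 26]);
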